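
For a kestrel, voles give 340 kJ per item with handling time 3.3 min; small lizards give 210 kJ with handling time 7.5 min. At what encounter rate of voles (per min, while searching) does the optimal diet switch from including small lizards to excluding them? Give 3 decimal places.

Drop small lizards once their profitability E₂/h₂ falls below the rate achievable on voles alone: E₂/h₂ = λE₁/(1 + λh₁).
Solve for λ: λE₁h₂ = E₂(1 + λh₁) → λ(E₁h₂ − E₂h₁) = E₂ → λ = E₂/(E₁h₂ − E₂h₁).
λ = 210/(340×7.5 − 210×3.3) = 210/1857 = 0.1131 per min.

0.113 per min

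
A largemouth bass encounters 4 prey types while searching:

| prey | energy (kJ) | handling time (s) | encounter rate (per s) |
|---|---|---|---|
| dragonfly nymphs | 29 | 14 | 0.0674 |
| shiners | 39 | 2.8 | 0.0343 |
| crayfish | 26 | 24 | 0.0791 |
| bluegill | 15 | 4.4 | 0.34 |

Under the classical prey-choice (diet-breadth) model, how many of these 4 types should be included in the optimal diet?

2

Rank by E/h (kJ/s): shiners 13.9, bluegill 3.41, dragonfly nymphs 2.07, crayfish 1.08. Include each in turn until the next type's E/h falls below the running intake rate.
Rate on top 1: 1.22. bluegill: 3.41 > 1.22 → include.
Rate on top 2: 2.484. dragonfly nymphs: 2.07 < 2.484 → exclude; stop.
Optimal diet: shiners, bluegill — 2 of 4 types.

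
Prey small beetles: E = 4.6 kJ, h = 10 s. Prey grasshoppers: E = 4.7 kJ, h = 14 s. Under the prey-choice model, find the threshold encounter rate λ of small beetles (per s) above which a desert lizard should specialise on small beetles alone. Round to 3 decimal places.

Drop grasshoppers once their profitability E₂/h₂ falls below the rate achievable on small beetles alone: E₂/h₂ = λE₁/(1 + λh₁).
Solve for λ: λE₁h₂ = E₂(1 + λh₁) → λ(E₁h₂ − E₂h₁) = E₂ → λ = E₂/(E₁h₂ − E₂h₁).
λ = 4.7/(4.6×14 − 4.7×10) = 4.7/17.4 = 0.2701 per s.

0.270 per s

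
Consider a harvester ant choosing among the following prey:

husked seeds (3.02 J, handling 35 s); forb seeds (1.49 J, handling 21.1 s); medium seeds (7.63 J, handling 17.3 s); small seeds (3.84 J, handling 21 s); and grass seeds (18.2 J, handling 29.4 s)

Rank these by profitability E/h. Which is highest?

Profitability E/h (J/s): husked seeds = 3.02/35 = 0.0863, forb seeds = 1.49/21.1 = 0.0706, medium seeds = 7.63/17.3 = 0.441, small seeds = 3.84/21 = 0.183, grass seeds = 18.2/29.4 = 0.619.
Ranked: grass seeds > medium seeds > small seeds > husked seeds > forb seeds.

grass seeds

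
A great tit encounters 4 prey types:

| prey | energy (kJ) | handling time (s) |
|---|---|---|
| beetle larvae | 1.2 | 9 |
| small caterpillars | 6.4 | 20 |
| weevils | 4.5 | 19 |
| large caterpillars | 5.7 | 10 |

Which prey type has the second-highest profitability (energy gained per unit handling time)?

small caterpillars

In descending order of E/h:
large caterpillars: 5.7/10 = 0.57 kJ/s
small caterpillars: 6.4/20 = 0.32 kJ/s
weevils: 4.5/19 = 0.237 kJ/s
beetle larvae: 1.2/9 = 0.133 kJ/s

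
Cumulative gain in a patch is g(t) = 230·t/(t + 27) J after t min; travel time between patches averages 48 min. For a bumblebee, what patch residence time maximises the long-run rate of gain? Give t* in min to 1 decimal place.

36.0 min

Optimal t* satisfies g'(t*) = g(t*)/(T + t*).
g'(t) = 230·27/(t + 27)². Setting 230·27/(t+27)² = 230t/[(t+27)(48+t)] gives 27(48+t) = t(t+27), so t² = 27×48 = 1296.
t* = √1296 = 36 min.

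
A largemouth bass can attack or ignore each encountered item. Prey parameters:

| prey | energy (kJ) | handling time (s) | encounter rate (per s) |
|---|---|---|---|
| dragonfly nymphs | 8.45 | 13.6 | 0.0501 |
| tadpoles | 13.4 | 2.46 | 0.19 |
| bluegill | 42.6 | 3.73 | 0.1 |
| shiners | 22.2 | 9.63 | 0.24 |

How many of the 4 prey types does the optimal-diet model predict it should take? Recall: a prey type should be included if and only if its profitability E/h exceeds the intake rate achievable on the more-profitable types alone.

2

Profitabilities (E/h, kJ/s): bluegill 11.4, tadpoles 5.45, shiners 2.31, dragonfly nymphs 0.621. Add prey in this order while the next type's profitability exceeds the intake rate on those already taken.
Rate on top 1: 3.103. tadpoles: 5.45 > 3.103 → include.
Rate on top 2: 3.698. shiners: 2.31 < 3.698 → exclude; stop.
Optimal diet: bluegill, tadpoles — 2 of 4 types.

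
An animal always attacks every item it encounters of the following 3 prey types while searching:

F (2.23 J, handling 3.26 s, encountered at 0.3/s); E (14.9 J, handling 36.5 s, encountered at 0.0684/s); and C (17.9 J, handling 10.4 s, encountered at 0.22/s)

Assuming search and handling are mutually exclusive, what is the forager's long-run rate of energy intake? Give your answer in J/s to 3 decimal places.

R = Σλ_iE_i / (1 + Σλ_ih_i)
Numerator: 0.3×2.23 + 0.0684×14.9 + 0.22×17.9 = 5.626
Denominator: 1 + 0.3×3.26 + 0.0684×36.5 + 0.22×10.4 = 6.763
R = 5.626/6.763 = 0.832 J/s

0.832 J/s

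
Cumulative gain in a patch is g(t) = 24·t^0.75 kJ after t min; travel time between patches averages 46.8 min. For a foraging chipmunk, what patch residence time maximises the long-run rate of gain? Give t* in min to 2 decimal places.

Optimal t* satisfies g'(t*) = g(t*)/(T + t*).
g'(t) = 0.75·24·t^-0.25. Setting 0.75·24·t^-0.25 = 24·t^0.75/(46.8+t) gives 0.75(46.8+t) = t, so 0.25·t = 0.75×46.8.
t* = 0.75×46.8/0.25 = 140.4 min.

140.40 min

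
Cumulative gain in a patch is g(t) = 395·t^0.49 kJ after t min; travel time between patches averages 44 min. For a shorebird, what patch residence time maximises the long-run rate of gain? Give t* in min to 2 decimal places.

42.27 min

Optimal t* satisfies g'(t*) = g(t*)/(T + t*).
g'(t) = 0.49·395·t^-0.51. Setting 0.49·395·t^-0.51 = 395·t^0.49/(44+t) gives 0.49(44+t) = t, so 0.51·t = 0.49×44.
t* = 0.49×44/0.51 = 42.27 min.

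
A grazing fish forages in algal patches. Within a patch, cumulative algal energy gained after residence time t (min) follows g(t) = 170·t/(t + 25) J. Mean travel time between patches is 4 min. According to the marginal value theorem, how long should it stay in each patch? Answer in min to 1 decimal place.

Maximise g(t)/(T+t): set derivative to zero → g'(t)(T+t) = g(t).
g'(t) = 170·25/(t + 25)². Setting 170·25/(t+25)² = 170t/[(t+25)(4+t)] gives 25(4+t) = t(t+25), so t² = 25×4 = 100.
t* = √100 = 10 min.

10.0 min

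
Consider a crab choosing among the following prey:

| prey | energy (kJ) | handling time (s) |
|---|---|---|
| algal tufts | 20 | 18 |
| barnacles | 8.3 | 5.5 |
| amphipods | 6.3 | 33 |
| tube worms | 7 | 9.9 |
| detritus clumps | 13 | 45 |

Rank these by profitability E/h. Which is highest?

Profitability E/h (kJ/s): algal tufts = 20/18 = 1.11, barnacles = 8.3/5.5 = 1.51, amphipods = 6.3/33 = 0.191, tube worms = 7/9.9 = 0.707, detritus clumps = 13/45 = 0.289.
Ranked: barnacles > algal tufts > tube worms > detritus clumps > amphipods.

barnacles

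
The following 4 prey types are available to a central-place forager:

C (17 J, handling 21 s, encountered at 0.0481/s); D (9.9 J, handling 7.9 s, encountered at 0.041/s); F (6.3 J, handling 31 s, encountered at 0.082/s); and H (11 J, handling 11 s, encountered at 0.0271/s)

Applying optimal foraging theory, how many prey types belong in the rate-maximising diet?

E/h in descending order: D 1.25, H 1, C 0.81, F 0.203 J/s. The optimal diet is the largest prefix of this list for which every included type satisfies E_i/h_i > R on the types above it.
Rate on top 1: 0.3066. H: 1 > 0.3066 → include.
Rate on top 2: 0.434. C: 0.81 > 0.434 → include.
Rate on top 3: 0.5781. F: 0.203 < 0.5781 → exclude; stop.
Optimal diet: D, H, C — 3 of 4 types.

3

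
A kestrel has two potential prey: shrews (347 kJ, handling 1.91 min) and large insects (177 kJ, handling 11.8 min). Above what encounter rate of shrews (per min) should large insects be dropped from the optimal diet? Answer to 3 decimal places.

0.047 per min

The zero-one rule: include large insects iff E₂/h₂ > λE₁/(1+λh₁). Equality gives the switch point.
λE₁h₂ = E₂ + λE₂h₁ ⇒ λ = E₂/(E₁h₂ − E₂h₁) = 177/(4095 − 338.1) = 0.04712 per min.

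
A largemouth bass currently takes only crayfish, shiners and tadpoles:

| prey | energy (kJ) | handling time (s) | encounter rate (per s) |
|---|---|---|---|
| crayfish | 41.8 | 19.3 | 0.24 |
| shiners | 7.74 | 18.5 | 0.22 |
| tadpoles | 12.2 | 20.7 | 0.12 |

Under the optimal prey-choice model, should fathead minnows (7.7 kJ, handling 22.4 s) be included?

No

Intake rate on the current diet: R = (0.24×41.8 + 0.22×7.74 + 0.12×12.2) / (1 + 0.24×19.3 + 0.22×18.5 + 0.12×20.7) = 13.2/12.19 = 1.083 kJ/s.
Profitability of fathead minnows: 7.7/22.4 = 0.3438 kJ/s.
Since 0.3438 < R, time spent handling fathead minnows is better spent searching.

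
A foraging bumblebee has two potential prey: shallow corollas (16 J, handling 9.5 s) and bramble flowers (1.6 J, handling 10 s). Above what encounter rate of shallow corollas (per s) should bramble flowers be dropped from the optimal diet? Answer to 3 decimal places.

0.011 per s

At the threshold, the rate on shallow corollas alone equals the profitability of bramble flowers: λ·16/(1 + λ·9.5) = 1.6/10 = 0.16.
Rearranging, λ(16 − 0.16×9.5) = 0.16, so λ = 0.16/14.48 = 0.01105 per s.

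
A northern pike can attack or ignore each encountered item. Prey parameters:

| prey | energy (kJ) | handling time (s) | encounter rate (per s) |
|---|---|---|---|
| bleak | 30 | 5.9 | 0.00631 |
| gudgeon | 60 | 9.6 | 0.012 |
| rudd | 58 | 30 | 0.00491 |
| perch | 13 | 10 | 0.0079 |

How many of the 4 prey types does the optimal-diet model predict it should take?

4

E/h in descending order: gudgeon 6.25, bleak 5.08, rudd 1.93, perch 1.3 kJ/s. The optimal diet is the largest prefix of this list for which every included type satisfies E_i/h_i > R on the types above it.
Rate on top 1: 0.6456. bleak: 5.08 > 0.6456 → include.
Rate on top 2: 0.789. rudd: 1.93 > 0.789 → include.
Rate on top 3: 0.9187. perch: 1.3 > 0.9187 → include.
Optimal diet: gudgeon, bleak, rudd, perch — 4 of 4 types.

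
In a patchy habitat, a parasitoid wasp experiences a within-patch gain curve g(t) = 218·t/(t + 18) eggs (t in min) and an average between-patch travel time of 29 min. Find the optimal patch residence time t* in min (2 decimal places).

22.85 min

By the marginal value theorem, leave when the instantaneous gain rate g'(t) equals the habitat-wide average g(t)/(T + t).
g'(t) = 218·18/(t + 18)². Setting 218·18/(t+18)² = 218t/[(t+18)(29+t)] gives 18(29+t) = t(t+18), so t² = 18×29 = 522.
t* = √522 = 22.85 min.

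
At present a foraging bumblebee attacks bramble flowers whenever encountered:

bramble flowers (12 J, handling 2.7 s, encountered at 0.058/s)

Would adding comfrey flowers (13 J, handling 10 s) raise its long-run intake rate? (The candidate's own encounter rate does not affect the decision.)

Current rate: (0.058×12)/(1 + 0.058×2.7) = 0.6018 J/s.
Profitability of comfrey flowers: 13/10 = 1.3 J/s.
Since 1.3 > R, including comfrey flowers increases the long-run rate.

Yes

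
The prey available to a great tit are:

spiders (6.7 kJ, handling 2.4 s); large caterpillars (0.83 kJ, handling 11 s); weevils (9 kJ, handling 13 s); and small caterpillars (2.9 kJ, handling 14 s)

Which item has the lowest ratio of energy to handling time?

large caterpillars

Profitability E/h (kJ/s): spiders = 6.7/2.4 = 2.79, large caterpillars = 0.83/11 = 0.0755, weevils = 9/13 = 0.692, small caterpillars = 2.9/14 = 0.207.
Ranked: spiders > weevils > small caterpillars > large caterpillars.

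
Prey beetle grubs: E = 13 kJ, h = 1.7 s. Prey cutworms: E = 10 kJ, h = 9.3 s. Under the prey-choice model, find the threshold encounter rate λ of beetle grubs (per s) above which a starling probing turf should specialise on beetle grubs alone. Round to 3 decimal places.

0.096 per s

At the threshold, the rate on beetle grubs alone equals the profitability of cutworms: λ·13/(1 + λ·1.7) = 10/9.3 = 1.075.
Rearranging, λ(13 − 1.075×1.7) = 1.075, so λ = 1.075/11.17 = 0.09625 per s.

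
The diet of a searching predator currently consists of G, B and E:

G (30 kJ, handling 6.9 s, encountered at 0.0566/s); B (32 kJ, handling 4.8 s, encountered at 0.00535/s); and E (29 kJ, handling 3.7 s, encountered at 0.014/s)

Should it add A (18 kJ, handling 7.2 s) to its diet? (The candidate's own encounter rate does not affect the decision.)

Current rate: (0.0566×30 + 0.00535×32 + 0.014×29)/(1 + 0.0566×6.9 + 0.00535×4.8 + 0.014×3.7) = 1.55 kJ/s.
A: E/h = 18/7.2 = 2.5 kJ/s.
Since 2.5 > R, including A increases the long-run rate.

Yes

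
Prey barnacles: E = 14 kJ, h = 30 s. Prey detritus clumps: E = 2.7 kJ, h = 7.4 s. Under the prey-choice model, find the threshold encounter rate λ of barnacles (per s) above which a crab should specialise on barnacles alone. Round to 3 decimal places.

0.119 per s

Drop detritus clumps once their profitability E₂/h₂ falls below the rate achievable on barnacles alone: E₂/h₂ = λE₁/(1 + λh₁).
Solve for λ: λE₁h₂ = E₂(1 + λh₁) → λ(E₁h₂ − E₂h₁) = E₂ → λ = E₂/(E₁h₂ − E₂h₁).
λ = 2.7/(14×7.4 − 2.7×30) = 2.7/22.6 = 0.1195 per s.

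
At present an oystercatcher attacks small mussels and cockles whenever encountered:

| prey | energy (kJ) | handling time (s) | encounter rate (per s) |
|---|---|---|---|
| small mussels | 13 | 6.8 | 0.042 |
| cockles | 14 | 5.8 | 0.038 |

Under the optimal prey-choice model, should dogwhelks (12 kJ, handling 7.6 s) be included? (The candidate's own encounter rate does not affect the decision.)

Current rate: (0.042×13 + 0.038×14)/(1 + 0.042×6.8 + 0.038×5.8) = 0.7158 kJ/s.
dogwhelks: E/h = 12/7.6 = 1.579 kJ/s.
1.579 > 0.7158, so adding dogwhelks raises the average — include it.

Yes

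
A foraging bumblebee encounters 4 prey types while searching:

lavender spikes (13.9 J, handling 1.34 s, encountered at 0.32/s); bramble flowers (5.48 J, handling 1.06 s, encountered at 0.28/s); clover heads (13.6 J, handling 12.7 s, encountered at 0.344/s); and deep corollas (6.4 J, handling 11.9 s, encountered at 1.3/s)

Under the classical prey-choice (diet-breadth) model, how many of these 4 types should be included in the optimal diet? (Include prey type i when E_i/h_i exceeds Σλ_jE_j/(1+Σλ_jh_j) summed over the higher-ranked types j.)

2

E/h in descending order: lavender spikes 10.4, bramble flowers 5.17, clover heads 1.07, deep corollas 0.538 J/s. The optimal diet is the largest prefix of this list for which every included type satisfies E_i/h_i > R on the types above it.
Rate on top 1: 3.113. bramble flowers: 5.17 > 3.113 → include.
Rate on top 2: 3.467. clover heads: 1.07 < 3.467 → exclude; stop.
Optimal diet: lavender spikes, bramble flowers — 2 of 4 types.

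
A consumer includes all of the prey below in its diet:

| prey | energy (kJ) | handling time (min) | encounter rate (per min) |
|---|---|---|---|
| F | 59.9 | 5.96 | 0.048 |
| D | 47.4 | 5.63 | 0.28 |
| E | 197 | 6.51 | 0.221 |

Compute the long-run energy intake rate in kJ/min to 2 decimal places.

13.88 kJ/min

R = (0.048×59.9 + 0.28×47.4 + 0.221×197) / (1 + 0.048×5.96 + 0.28×5.63 + 0.221×6.51) = 59.68/4.301 = 13.88 kJ/min.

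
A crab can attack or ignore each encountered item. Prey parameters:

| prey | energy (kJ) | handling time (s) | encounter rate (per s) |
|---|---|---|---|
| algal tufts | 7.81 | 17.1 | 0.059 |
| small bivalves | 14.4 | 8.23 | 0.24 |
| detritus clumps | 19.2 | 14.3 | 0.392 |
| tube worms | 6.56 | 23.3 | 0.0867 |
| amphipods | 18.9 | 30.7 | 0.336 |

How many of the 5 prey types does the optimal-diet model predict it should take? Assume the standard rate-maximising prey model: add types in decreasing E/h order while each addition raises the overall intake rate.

Rank by E/h (kJ/s): small bivalves 1.75, detritus clumps 1.34, amphipods 0.616, algal tufts 0.457, tube worms 0.282. Include each in turn until the next type's E/h falls below the running intake rate.
Rate on top 1: 1.162. detritus clumps: 1.34 > 1.162 → include.
Rate on top 2: 1.28. amphipods: 0.616 < 1.28 → exclude; stop.
Optimal diet: small bivalves, detritus clumps — 2 of 5 types.

2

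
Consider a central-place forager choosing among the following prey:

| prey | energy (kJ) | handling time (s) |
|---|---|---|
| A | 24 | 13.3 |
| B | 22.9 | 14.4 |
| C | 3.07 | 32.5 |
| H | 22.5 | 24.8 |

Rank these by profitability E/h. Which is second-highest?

Profitability E/h (kJ/s): A = 24/13.3 = 1.8, B = 22.9/14.4 = 1.59, C = 3.07/32.5 = 0.0945, H = 22.5/24.8 = 0.907.
Ranked: A > B > H > C.

B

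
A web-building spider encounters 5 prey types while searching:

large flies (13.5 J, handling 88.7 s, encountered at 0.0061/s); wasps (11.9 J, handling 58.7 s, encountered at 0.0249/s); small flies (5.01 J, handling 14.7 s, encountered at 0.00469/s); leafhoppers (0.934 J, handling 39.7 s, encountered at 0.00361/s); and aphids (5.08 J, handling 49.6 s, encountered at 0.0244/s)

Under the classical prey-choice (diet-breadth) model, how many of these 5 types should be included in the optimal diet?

Rank by E/h (J/s): small flies 0.341, wasps 0.203, large flies 0.152, aphids 0.102, leafhoppers 0.0235. Include each in turn until the next type's E/h falls below the running intake rate.
Rate on top 1: 0.02198. wasps: 0.203 > 0.02198 → include.
Rate on top 2: 0.1264. large flies: 0.152 > 0.1264 → include.
Rate on top 3: 0.1309. aphids: 0.102 < 0.1309 → exclude; stop.
Optimal diet: small flies, wasps, large flies — 3 of 5 types.

3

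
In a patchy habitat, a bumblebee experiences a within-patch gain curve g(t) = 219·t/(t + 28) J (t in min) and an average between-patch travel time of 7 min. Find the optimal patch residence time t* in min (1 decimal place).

By the marginal value theorem, leave when the instantaneous gain rate g'(t) equals the habitat-wide average g(t)/(T + t).
g'(t) = 219·28/(t + 28)². Setting 219·28/(t+28)² = 219t/[(t+28)(7+t)] gives 28(7+t) = t(t+28), so t² = 28×7 = 196.
t* = √196 = 14 min.

14.0 min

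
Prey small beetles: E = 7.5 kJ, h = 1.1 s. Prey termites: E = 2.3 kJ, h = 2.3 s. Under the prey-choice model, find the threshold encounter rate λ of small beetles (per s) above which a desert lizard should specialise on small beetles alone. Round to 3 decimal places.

0.156 per s

At the threshold, the rate on small beetles alone equals the profitability of termites: λ·7.5/(1 + λ·1.1) = 2.3/2.3 = 1.
Rearranging, λ(7.5 − 1×1.1) = 1, so λ = 1/6.4 = 0.1562 per s.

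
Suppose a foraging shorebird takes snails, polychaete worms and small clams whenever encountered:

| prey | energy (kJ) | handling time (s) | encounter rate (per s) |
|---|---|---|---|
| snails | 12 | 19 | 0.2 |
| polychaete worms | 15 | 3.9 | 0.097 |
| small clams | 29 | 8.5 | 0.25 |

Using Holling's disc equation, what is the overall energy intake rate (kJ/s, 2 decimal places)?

R = Σλ_iE_i / (1 + Σλ_ih_i)
Numerator: 0.2×12 + 0.097×15 + 0.25×29 = 11.11
Denominator: 1 + 0.2×19 + 0.097×3.9 + 0.25×8.5 = 7.303
R = 11.11/7.303 = 1.521 kJ/s

1.52 kJ/s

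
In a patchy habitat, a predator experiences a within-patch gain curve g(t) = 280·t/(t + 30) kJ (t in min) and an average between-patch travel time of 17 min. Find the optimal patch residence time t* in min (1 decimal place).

Maximise g(t)/(T+t): set derivative to zero → g'(t)(T+t) = g(t).
g'(t) = 280·30/(t + 30)². Setting 280·30/(t+30)² = 280t/[(t+30)(17+t)] gives 30(17+t) = t(t+30), so t² = 30×17 = 510.
t* = √510 = 22.58 min.

22.6 min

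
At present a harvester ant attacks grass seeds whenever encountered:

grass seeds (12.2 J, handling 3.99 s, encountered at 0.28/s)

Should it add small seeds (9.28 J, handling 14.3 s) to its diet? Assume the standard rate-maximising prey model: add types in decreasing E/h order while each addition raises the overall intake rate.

No

Intake rate on the current diet: R = (0.28×12.2) / (1 + 0.28×3.99) = 3.416/2.117 = 1.613 J/s.
Profitability of small seeds: 9.28/14.3 = 0.649 J/s.
Since 0.649 < R, time spent handling small seeds is better spent searching.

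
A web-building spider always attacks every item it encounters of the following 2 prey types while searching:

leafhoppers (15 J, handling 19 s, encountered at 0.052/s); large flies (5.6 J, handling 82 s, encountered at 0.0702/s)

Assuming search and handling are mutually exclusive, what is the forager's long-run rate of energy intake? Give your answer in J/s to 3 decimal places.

0.151 J/s

Energy encountered per unit search time: 0.052×15 + 0.0702×5.6 = 1.173 J/s.
Handling time per unit search time: 0.052×19 + 0.0702×82 = 6.744.
Rate = 1.173/(1 + 6.744) = 0.1515 J/s.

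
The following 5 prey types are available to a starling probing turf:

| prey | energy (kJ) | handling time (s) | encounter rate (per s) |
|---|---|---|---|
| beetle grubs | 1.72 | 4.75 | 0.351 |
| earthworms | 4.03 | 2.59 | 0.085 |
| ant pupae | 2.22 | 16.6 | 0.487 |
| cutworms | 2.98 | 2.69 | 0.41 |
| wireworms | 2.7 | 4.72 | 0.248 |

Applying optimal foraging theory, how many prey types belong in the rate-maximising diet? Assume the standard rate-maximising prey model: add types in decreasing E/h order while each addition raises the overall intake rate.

E/h in descending order: earthworms 1.56, cutworms 1.11, wireworms 0.572, beetle grubs 0.362, ant pupae 0.134 kJ/s. The optimal diet is the largest prefix of this list for which every included type satisfies E_i/h_i > R on the types above it.
Rate on top 1: 0.2807. cutworms: 1.11 > 0.2807 → include.
Rate on top 2: 0.6734. wireworms: 0.572 < 0.6734 → exclude; stop.
Optimal diet: earthworms, cutworms — 2 of 5 types.

2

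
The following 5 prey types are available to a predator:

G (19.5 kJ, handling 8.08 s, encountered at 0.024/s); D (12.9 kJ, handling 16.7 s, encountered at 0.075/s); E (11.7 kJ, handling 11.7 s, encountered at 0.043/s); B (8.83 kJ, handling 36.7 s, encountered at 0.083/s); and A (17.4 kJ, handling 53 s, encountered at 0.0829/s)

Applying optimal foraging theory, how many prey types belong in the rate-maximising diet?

3

E/h in descending order: G 2.41, E 1, D 0.772, A 0.328, B 0.241 kJ/s. The optimal diet is the largest prefix of this list for which every included type satisfies E_i/h_i > R on the types above it.
Rate on top 1: 0.392. E: 1 > 0.392 → include.
Rate on top 2: 0.5722. D: 0.772 > 0.5722 → include.
Rate on top 3: 0.6573. A: 0.328 < 0.6573 → exclude; stop.
Optimal diet: G, E, D — 3 of 5 types.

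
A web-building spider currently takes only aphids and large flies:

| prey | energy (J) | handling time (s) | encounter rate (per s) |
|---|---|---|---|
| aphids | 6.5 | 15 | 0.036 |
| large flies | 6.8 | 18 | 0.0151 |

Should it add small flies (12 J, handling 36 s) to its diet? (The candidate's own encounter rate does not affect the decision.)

Yes

On aphids and large flies alone, R = ΣλE/(1+Σλh) = 0.3367/1.812 = 0.1858 J/s.
small flies: E/h = 12/36 = 0.3333 J/s.
Since 0.3333 > R, including small flies increases the long-run rate.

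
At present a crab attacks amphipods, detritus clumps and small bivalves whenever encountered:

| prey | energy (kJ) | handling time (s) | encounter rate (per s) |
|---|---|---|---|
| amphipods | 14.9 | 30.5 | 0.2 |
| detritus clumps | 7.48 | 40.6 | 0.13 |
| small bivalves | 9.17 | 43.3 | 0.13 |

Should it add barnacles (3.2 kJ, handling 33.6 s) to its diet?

No

On amphipods, detritus clumps and small bivalves alone, R = ΣλE/(1+Σλh) = 5.145/18.01 = 0.2857 kJ/s.
Profitability of barnacles: 3.2/33.6 = 0.09524 kJ/s.
0.09524 < 0.2857, so adding barnacles would lower the average — exclude it.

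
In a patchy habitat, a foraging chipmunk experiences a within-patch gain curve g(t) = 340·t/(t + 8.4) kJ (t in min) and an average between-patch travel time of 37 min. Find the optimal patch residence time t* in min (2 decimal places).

Optimal t* satisfies g'(t*) = g(t*)/(T + t*).
g'(t) = 340·8.4/(t + 8.4)². Setting 340·8.4/(t+8.4)² = 340t/[(t+8.4)(37+t)] gives 8.4(37+t) = t(t+8.4), so t² = 8.4×37 = 310.8.
t* = √310.8 = 17.63 min.

17.63 min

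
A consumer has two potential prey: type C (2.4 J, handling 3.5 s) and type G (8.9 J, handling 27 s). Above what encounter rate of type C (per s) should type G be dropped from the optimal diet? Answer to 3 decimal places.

0.264 per s

At the threshold, the rate on type C alone equals the profitability of type G: λ·2.4/(1 + λ·3.5) = 8.9/27 = 0.3296.
Rearranging, λ(2.4 − 0.3296×3.5) = 0.3296, so λ = 0.3296/1.246 = 0.2645 per s.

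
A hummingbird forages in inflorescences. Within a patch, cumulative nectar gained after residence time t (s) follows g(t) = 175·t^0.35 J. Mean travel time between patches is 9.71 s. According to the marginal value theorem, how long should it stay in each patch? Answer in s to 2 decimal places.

5.23 s

Optimal t* satisfies g'(t*) = g(t*)/(T + t*).
g'(t) = 0.35·175·t^-0.65. Setting 0.35·175·t^-0.65 = 175·t^0.35/(9.71+t) gives 0.35(9.71+t) = t, so 0.65·t = 0.35×9.71.
t* = 0.35×9.71/0.65 = 5.228 s.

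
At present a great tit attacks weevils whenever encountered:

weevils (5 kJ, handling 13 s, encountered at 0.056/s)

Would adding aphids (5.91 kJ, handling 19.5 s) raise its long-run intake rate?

Yes

Current rate: (0.056×5)/(1 + 0.056×13) = 0.162 kJ/s.
aphids: E/h = 5.91/19.5 = 0.3031 kJ/s.
Since 0.3031 > R, including aphids increases the long-run rate.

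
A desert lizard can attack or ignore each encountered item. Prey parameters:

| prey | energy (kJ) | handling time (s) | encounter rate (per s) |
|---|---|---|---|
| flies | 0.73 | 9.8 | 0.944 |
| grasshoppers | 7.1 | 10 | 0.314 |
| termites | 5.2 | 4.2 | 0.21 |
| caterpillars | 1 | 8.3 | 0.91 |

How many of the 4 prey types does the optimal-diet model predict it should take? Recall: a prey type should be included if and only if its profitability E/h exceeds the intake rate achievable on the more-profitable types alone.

Rank by E/h (kJ/s): termites 1.24, grasshoppers 0.71, caterpillars 0.12, flies 0.0745. Include each in turn until the next type's E/h falls below the running intake rate.
Rate on top 1: 0.5802. grasshoppers: 0.71 > 0.5802 → include.
Rate on top 2: 0.6614. caterpillars: 0.12 < 0.6614 → exclude; stop.
Optimal diet: termites, grasshoppers — 2 of 4 types.

2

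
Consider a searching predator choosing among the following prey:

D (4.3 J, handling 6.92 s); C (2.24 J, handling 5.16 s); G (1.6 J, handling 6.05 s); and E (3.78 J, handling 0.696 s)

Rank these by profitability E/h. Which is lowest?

Profitability E/h (J/s): D = 4.3/6.92 = 0.621, C = 2.24/5.16 = 0.434, G = 1.6/6.05 = 0.264, E = 3.78/0.696 = 5.43.
Ranked: E > D > C > G.

G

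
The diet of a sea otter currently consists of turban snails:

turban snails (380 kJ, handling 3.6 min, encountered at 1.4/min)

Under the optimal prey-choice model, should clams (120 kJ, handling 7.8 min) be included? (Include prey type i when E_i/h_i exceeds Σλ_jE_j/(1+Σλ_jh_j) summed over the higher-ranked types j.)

No

Intake rate on the current diet: R = (1.4×380) / (1 + 1.4×3.6) = 532/6.04 = 88.08 kJ/min.
Profitability of clams: 120/7.8 = 15.38 kJ/min.
15.38 < 88.08, so adding clams would lower the average — exclude it.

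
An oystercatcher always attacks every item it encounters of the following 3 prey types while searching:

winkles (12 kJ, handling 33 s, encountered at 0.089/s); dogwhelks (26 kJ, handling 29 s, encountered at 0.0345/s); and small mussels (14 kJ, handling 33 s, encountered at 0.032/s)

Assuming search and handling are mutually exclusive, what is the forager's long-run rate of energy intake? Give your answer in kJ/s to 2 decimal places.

0.40 kJ/s

Energy encountered per unit search time: 0.089×12 + 0.0345×26 + 0.032×14 = 2.413 kJ/s.
Handling time per unit search time: 0.089×33 + 0.0345×29 + 0.032×33 = 4.994.
Rate = 2.413/(1 + 4.994) = 0.4026 kJ/s.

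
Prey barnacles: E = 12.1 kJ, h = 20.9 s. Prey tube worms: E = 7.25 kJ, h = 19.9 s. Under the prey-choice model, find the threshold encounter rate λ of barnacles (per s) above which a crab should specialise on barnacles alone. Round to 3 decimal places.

0.081 per s

At the threshold, the rate on barnacles alone equals the profitability of tube worms: λ·12.1/(1 + λ·20.9) = 7.25/19.9 = 0.3643.
Rearranging, λ(12.1 − 0.3643×20.9) = 0.3643, so λ = 0.3643/4.486 = 0.08122 per s.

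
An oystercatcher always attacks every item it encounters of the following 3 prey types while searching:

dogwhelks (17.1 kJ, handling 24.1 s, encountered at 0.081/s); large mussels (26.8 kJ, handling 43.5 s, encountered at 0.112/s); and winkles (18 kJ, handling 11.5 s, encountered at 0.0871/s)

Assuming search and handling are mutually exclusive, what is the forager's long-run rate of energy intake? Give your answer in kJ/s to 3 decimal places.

Energy encountered per unit search time: 0.081×17.1 + 0.112×26.8 + 0.0871×18 = 5.955 kJ/s.
Handling time per unit search time: 0.081×24.1 + 0.112×43.5 + 0.0871×11.5 = 7.826.
Rate = 5.955/(1 + 7.826) = 0.6747 kJ/s.

0.675 kJ/s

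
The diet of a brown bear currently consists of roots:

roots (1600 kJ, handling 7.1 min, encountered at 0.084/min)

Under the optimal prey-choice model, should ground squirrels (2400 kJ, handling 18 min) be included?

Current rate: (0.084×1600)/(1 + 0.084×7.1) = 84.19 kJ/min.
Profitability of ground squirrels: 2400/18 = 133.3 kJ/min.
133.3 > 84.19, so adding ground squirrels raises the average — include it.

Yes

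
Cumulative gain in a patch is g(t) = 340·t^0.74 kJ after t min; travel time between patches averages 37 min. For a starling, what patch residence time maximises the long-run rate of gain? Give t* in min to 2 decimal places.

105.31 min

By the marginal value theorem, leave when the instantaneous gain rate g'(t) equals the habitat-wide average g(t)/(T + t).
g'(t) = 0.74·340·t^-0.26. Setting 0.74·340·t^-0.26 = 340·t^0.74/(37+t) gives 0.74(37+t) = t, so 0.26·t = 0.74×37.
t* = 0.74×37/0.26 = 105.3 min.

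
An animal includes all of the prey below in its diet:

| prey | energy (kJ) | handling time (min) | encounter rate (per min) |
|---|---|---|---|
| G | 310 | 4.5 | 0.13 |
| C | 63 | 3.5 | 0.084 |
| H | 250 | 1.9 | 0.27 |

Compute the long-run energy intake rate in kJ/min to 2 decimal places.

R = Σλ_iE_i / (1 + Σλ_ih_i)
Numerator: 0.13×310 + 0.084×63 + 0.27×250 = 113.1
Denominator: 1 + 0.13×4.5 + 0.084×3.5 + 0.27×1.9 = 2.392
R = 113.1/2.392 = 47.28 kJ/min

47.28 kJ/min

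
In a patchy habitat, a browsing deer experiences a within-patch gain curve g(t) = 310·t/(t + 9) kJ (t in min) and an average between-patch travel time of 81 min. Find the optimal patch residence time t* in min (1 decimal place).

27.0 min

By the marginal value theorem, leave when the instantaneous gain rate g'(t) equals the habitat-wide average g(t)/(T + t).
g'(t) = 310·9/(t + 9)². Setting 310·9/(t+9)² = 310t/[(t+9)(81+t)] gives 9(81+t) = t(t+9), so t² = 9×81 = 729.
t* = √729 = 27 min.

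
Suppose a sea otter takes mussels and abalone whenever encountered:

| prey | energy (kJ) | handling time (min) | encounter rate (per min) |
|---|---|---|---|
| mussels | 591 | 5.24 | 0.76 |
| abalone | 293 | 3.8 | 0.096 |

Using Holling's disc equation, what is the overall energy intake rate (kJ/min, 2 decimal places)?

89.26 kJ/min

R = (0.76×591 + 0.096×293) / (1 + 0.76×5.24 + 0.096×3.8) = 477.3/5.347 = 89.26 kJ/min.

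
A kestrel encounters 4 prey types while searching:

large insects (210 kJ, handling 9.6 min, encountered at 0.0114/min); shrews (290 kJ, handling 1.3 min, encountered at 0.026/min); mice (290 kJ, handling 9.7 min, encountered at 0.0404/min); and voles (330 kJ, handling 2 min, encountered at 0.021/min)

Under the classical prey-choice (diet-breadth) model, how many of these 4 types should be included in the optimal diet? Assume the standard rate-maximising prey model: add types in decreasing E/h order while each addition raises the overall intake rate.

4

Rank by E/h (kJ/min): shrews 223, voles 165, mice 29.9, large insects 21.9. Include each in turn until the next type's E/h falls below the running intake rate.
Rate on top 1: 7.293. voles: 165 > 7.293 → include.
Rate on top 2: 13.45. mice: 29.9 > 13.45 → include.
Rate on top 3: 17.84. large insects: 21.9 > 17.84 → include.
Optimal diet: shrews, voles, mice, large insects — 4 of 4 types.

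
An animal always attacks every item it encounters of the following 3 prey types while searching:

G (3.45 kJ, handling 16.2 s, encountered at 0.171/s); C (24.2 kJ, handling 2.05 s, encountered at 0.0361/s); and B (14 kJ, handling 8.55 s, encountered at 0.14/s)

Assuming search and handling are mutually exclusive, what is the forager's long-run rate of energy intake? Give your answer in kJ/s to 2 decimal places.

R = (0.171×3.45 + 0.0361×24.2 + 0.14×14) / (1 + 0.171×16.2 + 0.0361×2.05 + 0.14×8.55) = 3.424/5.041 = 0.6791 kJ/s.

0.68 kJ/s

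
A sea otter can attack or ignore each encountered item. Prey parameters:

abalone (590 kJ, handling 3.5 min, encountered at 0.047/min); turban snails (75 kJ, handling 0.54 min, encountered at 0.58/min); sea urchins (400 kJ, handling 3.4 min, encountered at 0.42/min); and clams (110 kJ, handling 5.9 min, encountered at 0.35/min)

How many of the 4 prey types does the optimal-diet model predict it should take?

E/h in descending order: abalone 169, turban snails 139, sea urchins 118, clams 18.6 kJ/min. The optimal diet is the largest prefix of this list for which every included type satisfies E_i/h_i > R on the types above it.
Rate on top 1: 23.81. turban snails: 139 > 23.81 → include.
Rate on top 2: 48.2. sea urchins: 118 > 48.2 → include.
Rate on top 3: 82.33. clams: 18.6 < 82.33 → exclude; stop.
Optimal diet: abalone, turban snails, sea urchins — 3 of 4 types.

3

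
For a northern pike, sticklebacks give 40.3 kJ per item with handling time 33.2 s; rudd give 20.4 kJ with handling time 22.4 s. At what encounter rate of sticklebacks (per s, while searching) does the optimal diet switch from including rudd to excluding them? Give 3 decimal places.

0.090 per s

Drop rudd once their profitability E₂/h₂ falls below the rate achievable on sticklebacks alone: E₂/h₂ = λE₁/(1 + λh₁).
Solve for λ: λE₁h₂ = E₂(1 + λh₁) → λ(E₁h₂ − E₂h₁) = E₂ → λ = E₂/(E₁h₂ − E₂h₁).
λ = 20.4/(40.3×22.4 − 20.4×33.2) = 20.4/225.4 = 0.09049 per s.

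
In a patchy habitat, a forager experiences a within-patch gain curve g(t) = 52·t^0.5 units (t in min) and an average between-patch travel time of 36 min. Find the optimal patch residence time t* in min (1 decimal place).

36.0 min

By the marginal value theorem, leave when the instantaneous gain rate g'(t) equals the habitat-wide average g(t)/(T + t).
g'(t) = 0.5·52·t^-0.5. Setting 0.5·52·t^-0.5 = 52·t^0.5/(36+t) gives 0.5(36+t) = t, so 0.50·t = 0.5×36.
t* = 0.5×36/0.50 = 36 min.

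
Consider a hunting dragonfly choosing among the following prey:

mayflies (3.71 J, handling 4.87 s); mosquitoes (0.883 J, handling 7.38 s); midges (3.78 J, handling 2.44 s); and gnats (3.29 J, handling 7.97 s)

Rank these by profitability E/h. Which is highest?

midges

In descending order of E/h:
midges: 3.78/2.44 = 1.55 J/s
mayflies: 3.71/4.87 = 0.762 J/s
gnats: 3.29/7.97 = 0.413 J/s
mosquitoes: 0.883/7.38 = 0.12 J/s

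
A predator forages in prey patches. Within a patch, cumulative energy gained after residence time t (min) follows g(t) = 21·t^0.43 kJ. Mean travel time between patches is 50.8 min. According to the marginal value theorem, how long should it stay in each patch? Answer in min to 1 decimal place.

38.3 min

By the marginal value theorem, leave when the instantaneous gain rate g'(t) equals the habitat-wide average g(t)/(T + t).
g'(t) = 0.43·21·t^-0.57. Setting 0.43·21·t^-0.57 = 21·t^0.43/(50.8+t) gives 0.43(50.8+t) = t, so 0.57·t = 0.43×50.8.
t* = 0.43×50.8/0.57 = 38.32 min.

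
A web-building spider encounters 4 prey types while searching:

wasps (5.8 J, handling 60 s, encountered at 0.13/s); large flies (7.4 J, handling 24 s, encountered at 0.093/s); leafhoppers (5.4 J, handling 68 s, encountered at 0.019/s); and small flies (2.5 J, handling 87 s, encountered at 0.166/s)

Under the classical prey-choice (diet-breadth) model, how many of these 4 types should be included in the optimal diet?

Profitabilities (E/h, J/s): large flies 0.308, wasps 0.0967, leafhoppers 0.0794, small flies 0.0287. Add prey in this order while the next type's profitability exceeds the intake rate on those already taken.
Rate on top 1: 0.2129. wasps: 0.0967 < 0.2129 → exclude; stop.
Optimal diet: large flies — 1 of 4 types.

1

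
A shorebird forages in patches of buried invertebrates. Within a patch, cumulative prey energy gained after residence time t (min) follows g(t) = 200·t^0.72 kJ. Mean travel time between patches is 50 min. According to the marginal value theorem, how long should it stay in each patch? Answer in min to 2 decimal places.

128.57 min

Optimal t* satisfies g'(t*) = g(t*)/(T + t*).
g'(t) = 0.72·200·t^-0.28. Setting 0.72·200·t^-0.28 = 200·t^0.72/(50+t) gives 0.72(50+t) = t, so 0.28·t = 0.72×50.
t* = 0.72×50/0.28 = 128.6 min.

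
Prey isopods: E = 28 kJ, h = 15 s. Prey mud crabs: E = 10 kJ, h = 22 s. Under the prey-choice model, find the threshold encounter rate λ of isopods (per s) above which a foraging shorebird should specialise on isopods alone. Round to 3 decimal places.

0.021 per s

The zero-one rule: include mud crabs iff E₂/h₂ > λE₁/(1+λh₁). Equality gives the switch point.
λE₁h₂ = E₂ + λE₂h₁ ⇒ λ = E₂/(E₁h₂ − E₂h₁) = 10/(616 − 150) = 0.02146 per s.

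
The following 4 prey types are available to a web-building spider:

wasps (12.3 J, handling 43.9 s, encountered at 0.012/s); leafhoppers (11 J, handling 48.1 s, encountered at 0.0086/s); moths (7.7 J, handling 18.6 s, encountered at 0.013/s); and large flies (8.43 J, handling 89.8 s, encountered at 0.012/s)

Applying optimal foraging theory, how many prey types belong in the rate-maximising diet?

3

Profitabilities (E/h, J/s): moths 0.414, wasps 0.28, leafhoppers 0.229, large flies 0.0939. Add prey in this order while the next type's profitability exceeds the intake rate on those already taken.
Rate on top 1: 0.08061. wasps: 0.28 > 0.08061 → include.
Rate on top 2: 0.1401. leafhoppers: 0.229 > 0.1401 → include.
Rate on top 3: 0.1569. large flies: 0.0939 < 0.1569 → exclude; stop.
Optimal diet: moths, wasps, leafhoppers — 3 of 4 types.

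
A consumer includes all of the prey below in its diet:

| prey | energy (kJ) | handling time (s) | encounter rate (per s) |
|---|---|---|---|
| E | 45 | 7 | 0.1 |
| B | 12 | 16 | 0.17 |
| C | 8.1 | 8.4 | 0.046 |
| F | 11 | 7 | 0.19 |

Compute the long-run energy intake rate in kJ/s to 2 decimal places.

R = Σλ_iE_i / (1 + Σλ_ih_i)
Numerator: 0.1×45 + 0.17×12 + 0.046×8.1 + 0.19×11 = 9.003
Denominator: 1 + 0.1×7 + 0.17×16 + 0.046×8.4 + 0.19×7 = 6.136
R = 9.003/6.136 = 1.467 kJ/s

1.47 kJ/s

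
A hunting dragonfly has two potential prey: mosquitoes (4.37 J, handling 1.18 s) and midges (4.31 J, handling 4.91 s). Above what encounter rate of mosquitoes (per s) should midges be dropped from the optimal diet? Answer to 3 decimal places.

0.263 per s

At the threshold, the rate on mosquitoes alone equals the profitability of midges: λ·4.37/(1 + λ·1.18) = 4.31/4.91 = 0.8778.
Rearranging, λ(4.37 − 0.8778×1.18) = 0.8778, so λ = 0.8778/3.334 = 0.2633 per s.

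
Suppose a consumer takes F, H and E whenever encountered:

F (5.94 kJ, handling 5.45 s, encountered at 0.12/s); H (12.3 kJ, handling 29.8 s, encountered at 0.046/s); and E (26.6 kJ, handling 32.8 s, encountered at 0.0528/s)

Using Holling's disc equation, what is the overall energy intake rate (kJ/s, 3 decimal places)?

Energy encountered per unit search time: 0.12×5.94 + 0.046×12.3 + 0.0528×26.6 = 2.683 kJ/s.
Handling time per unit search time: 0.12×5.45 + 0.046×29.8 + 0.0528×32.8 = 3.757.
Rate = 2.683/(1 + 3.757) = 0.5641 kJ/s.

0.564 kJ/s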